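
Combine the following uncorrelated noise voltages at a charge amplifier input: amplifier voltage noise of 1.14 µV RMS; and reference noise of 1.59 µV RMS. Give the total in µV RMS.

Uncorrelated sources add in power (mean-square): V_tot = √(ΣV_i²)
V_tot = √[(1.14×10⁻⁶)² + (1.59×10⁻⁶)²] = 1.96×10⁻⁶ V = 1.96 µV

1.96 µV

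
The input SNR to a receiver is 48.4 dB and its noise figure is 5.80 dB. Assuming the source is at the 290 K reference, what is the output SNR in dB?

By definition F = SNR_in/SNR_out, so in dB: SNR_out = SNR_in − NF
SNR_out = 48.4 − 5.80 = 42.60 dB

42.60 dB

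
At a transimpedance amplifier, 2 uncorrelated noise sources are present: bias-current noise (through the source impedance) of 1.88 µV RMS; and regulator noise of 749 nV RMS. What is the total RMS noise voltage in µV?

Uncorrelated sources add in power (mean-square): V_tot = √(ΣV_i²)
V_tot = √[(1.88×10⁻⁶)² + (7.49×10⁻⁷)²] = 2.02×10⁻⁶ V = 2.02 µV

2.02 µV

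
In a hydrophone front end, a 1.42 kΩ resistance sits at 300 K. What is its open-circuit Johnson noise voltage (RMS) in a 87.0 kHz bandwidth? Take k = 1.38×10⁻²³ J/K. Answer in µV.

1.43 µV

V_n = √(4kTRB)
4kTRB = 4 × 1.38×10⁻²³ × 300 × 1.42×10³ × 8.70×10⁴ = 2.05×10⁻¹² V²
V_n = √(2.05×10⁻¹²) = 1.43×10⁻⁶ V = 1.43 µV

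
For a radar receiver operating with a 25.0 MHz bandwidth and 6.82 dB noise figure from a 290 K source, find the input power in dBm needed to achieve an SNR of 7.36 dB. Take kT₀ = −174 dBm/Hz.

Sensitivity = −174 + 10 log₁₀(B) + NF + SNR_min
= −174 + 73.98 + 6.82 + 7.36
= −85.84 dBm → −85.8 dBm

−85.8 dBm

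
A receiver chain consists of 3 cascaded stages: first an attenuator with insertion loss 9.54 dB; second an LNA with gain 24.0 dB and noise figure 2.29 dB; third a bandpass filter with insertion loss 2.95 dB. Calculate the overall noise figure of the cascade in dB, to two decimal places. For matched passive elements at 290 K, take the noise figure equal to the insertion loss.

11.84 dB

Convert to linear (a loss of L dB is a gain of −L dB): F_i = 10^(NF_i/10), G_i = 10^(G_i,dB/10)
  Stage 1: F_1 = 10^(9.54/10) = 8.995, G_1 = 10^(−9.54/10) = 0.1112
  Stage 2: F_2 = 10^(2.29/10) = 1.694, G_2 = 10^(24.0/10) = 251.2
  Stage 3: F_3 = 10^(2.95/10) = 1.972, G_3 = 10^(−2.95/10) = 0.5070
Friis cascade:
  F = 8.995 + (1.694 − 1)/0.1112 + (1.972 − 1)/27.93 = 15.28
NF = 10 log₁₀(15.28) = 11.84 dB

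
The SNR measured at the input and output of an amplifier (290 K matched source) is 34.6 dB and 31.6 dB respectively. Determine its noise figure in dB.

3.0 dB

NF (dB) = SNR_in(dB) − SNR_out(dB) when the source is at T₀
NF = 34.6 − 31.6 = 3.0 dB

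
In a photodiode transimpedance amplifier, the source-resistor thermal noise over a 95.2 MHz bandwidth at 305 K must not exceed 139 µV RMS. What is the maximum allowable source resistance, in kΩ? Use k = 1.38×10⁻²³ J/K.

Johnson–Nyquist: V_n = √(4kTRB) ⇒ R = V_n² / (4kTB)
4kTB = 4 × 1.38×10⁻²³ × 305 × 9.52×10⁷ = 1.60×10⁻¹²
R = (1.39×10⁻⁴)² / 1.60×10⁻¹² = 1.21×10⁴ Ω = 12.1 kΩ

12.1 kΩ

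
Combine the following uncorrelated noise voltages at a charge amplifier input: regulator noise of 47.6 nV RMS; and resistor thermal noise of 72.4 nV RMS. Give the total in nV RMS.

Uncorrelated sources add in power (mean-square): V_tot = √(ΣV_i²)
V_tot = √[(4.76×10⁻⁸)² + (7.24×10⁻⁸)²] = 8.66×10⁻⁸ V = 86.6 nV

86.6 nV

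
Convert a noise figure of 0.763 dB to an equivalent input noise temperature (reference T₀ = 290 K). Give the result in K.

F = 10^(0.763/10) = 1.19207
T_e = (F − 1)·T₀ = (1.19207 − 1) × 290 = 55.7 K

55.7 K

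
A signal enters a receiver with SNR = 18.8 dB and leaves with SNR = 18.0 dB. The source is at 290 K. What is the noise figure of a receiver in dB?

NF (dB) = SNR_in(dB) − SNR_out(dB) when the source is at T₀
NF = 18.8 − 18.0 = 0.8 dB

0.8 dB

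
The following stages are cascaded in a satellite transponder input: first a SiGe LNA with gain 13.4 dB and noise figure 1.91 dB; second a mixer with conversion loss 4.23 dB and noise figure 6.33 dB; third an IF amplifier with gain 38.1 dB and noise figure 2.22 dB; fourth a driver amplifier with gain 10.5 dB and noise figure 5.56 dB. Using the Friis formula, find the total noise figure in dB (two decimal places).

Convert to linear (a loss of L dB is a gain of −L dB): F_i = 10^(NF_i/10), G_i = 10^(G_i,dB/10)
  Stage 1: F_1 = 10^(1.91/10) = 1.552, G_1 = 10^(13.4/10) = 21.88
  Stage 2: F_2 = 10^(6.33/10) = 4.295, G_2 = 10^(−4.23/10) = 0.3776
  Stage 3: F_3 = 10^(2.22/10) = 1.667, G_3 = 10^(38.1/10) = 6457
  Stage 4: F_4 = 10^(5.56/10) = 3.597, G_4 = 10^(10.5/10) = 11.22
Friis cascade:
  F = 1.552 + (4.295 − 1)/21.88 + (1.667 − 1)/8.260 + (3.597 − 1)/5.333×10⁴ = 1.784
NF = 10 log₁₀(1.784) = 2.51 dB

2.51 dB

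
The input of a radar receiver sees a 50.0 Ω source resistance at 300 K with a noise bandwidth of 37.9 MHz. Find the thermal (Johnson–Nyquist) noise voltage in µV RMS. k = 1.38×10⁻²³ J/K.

V_n = √(4kTRB)
4kTRB = 4 × 1.38×10⁻²³ × 300 × 5.00×10¹ × 3.79×10⁷ = 3.14×10⁻¹¹ V²
V_n = √(3.14×10⁻¹¹) = 5.60×10⁻⁶ V = 5.60 µV

5.60 µV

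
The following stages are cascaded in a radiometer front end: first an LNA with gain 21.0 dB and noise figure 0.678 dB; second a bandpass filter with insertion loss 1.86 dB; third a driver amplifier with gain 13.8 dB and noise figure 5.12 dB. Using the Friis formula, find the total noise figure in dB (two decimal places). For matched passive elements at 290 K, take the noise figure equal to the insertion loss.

Convert to linear (a loss of L dB is a gain of −L dB): F_i = 10^(NF_i/10), G_i = 10^(G_i,dB/10)
  Stage 1: F_1 = 10^(0.678/10) = 1.169, G_1 = 10^(21.0/10) = 125.9
  Stage 2: F_2 = 10^(1.86/10) = 1.535, G_2 = 10^(−1.86/10) = 0.6516
  Stage 3: F_3 = 10^(5.12/10) = 3.251, G_3 = 10^(13.8/10) = 23.99
Friis cascade:
  F = 1.169 + (1.535 − 1)/125.9 + (3.251 − 1)/82.04 = 1.201
NF = 10 log₁₀(1.201) = 0.79 dB

0.79 dB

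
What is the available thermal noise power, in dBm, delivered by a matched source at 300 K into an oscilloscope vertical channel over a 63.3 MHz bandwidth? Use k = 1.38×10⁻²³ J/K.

P_n = kTB = 1.38×10⁻²³ × 300 × 6.33×10⁷ = 2.62×10⁻¹³ W
In dBm: 10 log₁₀(2.62×10⁻¹³ / 10⁻³) = −95.8 dBm

−95.8 dBm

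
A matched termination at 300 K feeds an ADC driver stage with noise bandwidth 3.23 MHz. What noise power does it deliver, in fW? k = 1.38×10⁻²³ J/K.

13.4 fW

P_n = kTB = 1.38×10⁻²³ × 300 × 3.23×10⁶ = 1.34×10⁻¹⁴ W = 13.4 fW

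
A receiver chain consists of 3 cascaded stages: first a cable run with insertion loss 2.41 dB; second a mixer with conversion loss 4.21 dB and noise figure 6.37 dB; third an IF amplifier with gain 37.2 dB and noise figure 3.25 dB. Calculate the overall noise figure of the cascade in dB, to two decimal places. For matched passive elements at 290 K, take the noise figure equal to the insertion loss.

Convert to linear (a loss of L dB is a gain of −L dB): F_i = 10^(NF_i/10), G_i = 10^(G_i,dB/10)
  Stage 1: F_1 = 10^(2.41/10) = 1.742, G_1 = 10^(−2.41/10) = 0.5741
  Stage 2: F_2 = 10^(6.37/10) = 4.335, G_2 = 10^(−4.21/10) = 0.3793
  Stage 3: F_3 = 10^(3.25/10) = 2.113, G_3 = 10^(37.2/10) = 5248
Friis cascade:
  F = 1.742 + (4.335 − 1)/0.5741 + (2.113 − 1)/0.2178 = 12.66
NF = 10 log₁₀(12.66) = 11.03 dB

11.03 dB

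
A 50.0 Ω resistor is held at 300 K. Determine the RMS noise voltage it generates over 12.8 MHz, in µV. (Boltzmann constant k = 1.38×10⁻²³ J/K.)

V_n = √(4kTRB)
4kTRB = 4 × 1.38×10⁻²³ × 300 × 5.00×10¹ × 1.28×10⁷ = 1.06×10⁻¹¹ V²
V_n = √(1.06×10⁻¹¹) = 3.26×10⁻⁶ V = 3.26 µV

3.26 µV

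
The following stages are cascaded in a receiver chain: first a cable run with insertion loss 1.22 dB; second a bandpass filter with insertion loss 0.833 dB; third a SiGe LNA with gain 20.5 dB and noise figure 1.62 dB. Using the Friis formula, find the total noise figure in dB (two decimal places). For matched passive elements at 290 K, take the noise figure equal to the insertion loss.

Convert to linear (a loss of L dB is a gain of −L dB): F_i = 10^(NF_i/10), G_i = 10^(G_i,dB/10)
  Stage 1: F_1 = 10^(1.22/10) = 1.324, G_1 = 10^(−1.22/10) = 0.7551
  Stage 2: F_2 = 10^(0.833/10) = 1.211, G_2 = 10^(−0.833/10) = 0.8255
  Stage 3: F_3 = 10^(1.62/10) = 1.452, G_3 = 10^(20.5/10) = 112.2
Friis cascade:
  F = 1.324 + (1.211 − 1)/0.7551 + (1.452 − 1)/0.6233 = 2.330
NF = 10 log₁₀(2.330) = 3.67 dB

3.67 dB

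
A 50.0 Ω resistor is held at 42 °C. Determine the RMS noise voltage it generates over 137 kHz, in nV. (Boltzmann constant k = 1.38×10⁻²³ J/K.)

T = 42 °C + 273.15 = 315.15 K
V_n = √(4kTRB)
4kTRB = 4 × 1.38×10⁻²³ × 315.15 × 5.00×10¹ × 1.37×10⁵ = 1.19×10⁻¹³ V²
V_n = √(1.19×10⁻¹³) = 3.45×10⁻⁷ V = 345 nV

345 nV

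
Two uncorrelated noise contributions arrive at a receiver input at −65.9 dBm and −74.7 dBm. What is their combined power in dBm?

−65.4 dBm

Convert to linear, add, convert back:
P₁ = 2.57×10⁻¹⁰ W, P₂ = 3.39×10⁻¹¹ W
P_tot = 2.91×10⁻¹⁰ W → 10 log₁₀(P_tot / 10⁻³) = −65.4 dBm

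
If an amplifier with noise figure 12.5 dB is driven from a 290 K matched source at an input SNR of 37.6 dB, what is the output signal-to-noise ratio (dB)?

25.1 dB

By definition F = SNR_in/SNR_out, so in dB: SNR_out = SNR_in − NF
SNR_out = 37.6 − 12.5 = 25.1 dB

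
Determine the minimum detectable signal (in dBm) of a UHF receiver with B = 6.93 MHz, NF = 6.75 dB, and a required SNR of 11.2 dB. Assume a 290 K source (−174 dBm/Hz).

Sensitivity = −174 + 10 log₁₀(B) + NF + SNR_min
= −174 + 68.41 + 6.75 + 11.2
= −87.64 dBm → −87.6 dBm

−87.6 dBm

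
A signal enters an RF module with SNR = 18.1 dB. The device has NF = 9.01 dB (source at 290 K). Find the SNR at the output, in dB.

9.09 dB

By definition F = SNR_in/SNR_out, so in dB: SNR_out = SNR_in − NF
SNR_out = 18.1 − 9.01 = 9.09 dB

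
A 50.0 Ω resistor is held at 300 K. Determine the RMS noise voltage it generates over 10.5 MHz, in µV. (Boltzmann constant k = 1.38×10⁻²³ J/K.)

2.95 µV

V_n = √(4kTRB)
4kTRB = 4 × 1.38×10⁻²³ × 300 × 5.00×10¹ × 1.05×10⁷ = 8.69×10⁻¹² V²
V_n = √(8.69×10⁻¹²) = 2.95×10⁻⁶ V = 2.95 µV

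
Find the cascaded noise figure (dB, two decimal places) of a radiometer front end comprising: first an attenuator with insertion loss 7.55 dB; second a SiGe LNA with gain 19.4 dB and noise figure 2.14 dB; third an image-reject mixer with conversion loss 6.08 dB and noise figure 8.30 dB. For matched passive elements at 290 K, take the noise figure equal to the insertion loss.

Convert to linear (a loss of L dB is a gain of −L dB): F_i = 10^(NF_i/10), G_i = 10^(G_i,dB/10)
  Stage 1: F_1 = 10^(7.55/10) = 5.689, G_1 = 10^(−7.55/10) = 0.1758
  Stage 2: F_2 = 10^(2.14/10) = 1.637, G_2 = 10^(19.4/10) = 87.10
  Stage 3: F_3 = 10^(8.30/10) = 6.761, G_3 = 10^(−6.08/10) = 0.2466
Friis cascade:
  F = 5.689 + (1.637 − 1)/0.1758 + (6.761 − 1)/15.31 = 9.687
NF = 10 log₁₀(9.687) = 9.86 dB

9.86 dB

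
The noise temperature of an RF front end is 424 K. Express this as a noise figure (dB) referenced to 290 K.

F = 1 + T_e/T₀ = 1 + 424/290 = 2.46207
NF = 10 log₁₀(2.46207) = 3.91 dB

3.91 dB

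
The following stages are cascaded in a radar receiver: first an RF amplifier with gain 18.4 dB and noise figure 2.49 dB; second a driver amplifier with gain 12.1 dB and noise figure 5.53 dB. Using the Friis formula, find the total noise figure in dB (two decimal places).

2.58 dB

Convert to linear (a loss of L dB is a gain of −L dB): F_i = 10^(NF_i/10), G_i = 10^(G_i,dB/10)
  Stage 1: F_1 = 10^(2.49/10) = 1.774, G_1 = 10^(18.4/10) = 69.18
  Stage 2: F_2 = 10^(5.53/10) = 3.573, G_2 = 10^(12.1/10) = 16.22
Friis cascade:
  F = 1.774 + (3.573 − 1)/69.18 = 1.811
NF = 10 log₁₀(1.811) = 2.58 dB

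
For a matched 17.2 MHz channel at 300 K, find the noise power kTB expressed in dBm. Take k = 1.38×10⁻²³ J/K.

P_n = kTB = 1.38×10⁻²³ × 300 × 1.72×10⁷ = 7.12×10⁻¹⁴ W
In dBm: 10 log₁₀(7.12×10⁻¹⁴ / 10⁻³) = −101.5 dBm

−101.5 dBm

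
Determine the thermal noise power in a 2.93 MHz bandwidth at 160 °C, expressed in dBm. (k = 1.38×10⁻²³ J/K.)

T = 160 °C + 273.15 = 433.15 K
P_n = kTB = 1.38×10⁻²³ × 433.15 × 2.93×10⁶ = 1.75×10⁻¹⁴ W
In dBm: 10 log₁₀(1.75×10⁻¹⁴ / 10⁻³) = −107.6 dBm

−107.6 dBm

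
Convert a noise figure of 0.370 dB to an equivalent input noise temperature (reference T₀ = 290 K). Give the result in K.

25.8 K

F = 10^(0.370/10) = 1.08893
T_e = (F − 1)·T₀ = (1.08893 − 1) × 290 = 25.8 K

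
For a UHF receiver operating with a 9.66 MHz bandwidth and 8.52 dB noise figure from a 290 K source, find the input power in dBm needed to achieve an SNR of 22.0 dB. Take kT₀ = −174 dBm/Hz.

−73.6 dBm

Sensitivity = −174 + 10 log₁₀(B) + NF + SNR_min
= −174 + 69.85 + 8.52 + 22.0
= −73.63 dBm → −73.6 dBm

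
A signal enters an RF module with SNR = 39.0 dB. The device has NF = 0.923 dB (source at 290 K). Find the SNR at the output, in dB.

By definition F = SNR_in/SNR_out, so in dB: SNR_out = SNR_in − NF
SNR_out = 39.0 − 0.923 = 38.077 dB

38.077 dB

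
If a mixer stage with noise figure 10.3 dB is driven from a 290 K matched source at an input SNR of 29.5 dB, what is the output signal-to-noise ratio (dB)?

19.2 dB

By definition F = SNR_in/SNR_out, so in dB: SNR_out = SNR_in − NF
SNR_out = 29.5 − 10.3 = 19.2 dB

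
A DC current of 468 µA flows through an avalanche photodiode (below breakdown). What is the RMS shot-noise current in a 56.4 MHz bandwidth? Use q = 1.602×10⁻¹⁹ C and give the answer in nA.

92.0 nA

I_n = √(2qI·B)
2qI·B = 2 × 1.602×10⁻¹⁹ × 4.68×10⁻⁴ × 5.64×10⁷ = 8.46×10⁻¹⁵ A²
I_n = √(8.46×10⁻¹⁵) = 9.20×10⁻⁸ A = 92.0 nA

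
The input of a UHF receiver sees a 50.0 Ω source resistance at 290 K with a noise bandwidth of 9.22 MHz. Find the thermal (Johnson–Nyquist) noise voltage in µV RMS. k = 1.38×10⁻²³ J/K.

V_n = √(4kTRB)
4kTRB = 4 × 1.38×10⁻²³ × 290 × 5.00×10¹ × 9.22×10⁶ = 7.38×10⁻¹² V²
V_n = √(7.38×10⁻¹²) = 2.72×10⁻⁶ V = 2.72 µV

2.72 µV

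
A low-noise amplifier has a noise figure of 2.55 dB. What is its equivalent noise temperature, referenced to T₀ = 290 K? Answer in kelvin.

232 K

F = 10^(2.55/10) = 1.79887
T_e = (F − 1)·T₀ = (1.79887 − 1) × 290 = 232 K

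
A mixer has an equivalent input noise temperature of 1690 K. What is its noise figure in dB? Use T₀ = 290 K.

8.34 dB

F = 1 + T_e/T₀ = 1 + 1690/290 = 6.82759
NF = 10 log₁₀(6.82759) = 8.34 dB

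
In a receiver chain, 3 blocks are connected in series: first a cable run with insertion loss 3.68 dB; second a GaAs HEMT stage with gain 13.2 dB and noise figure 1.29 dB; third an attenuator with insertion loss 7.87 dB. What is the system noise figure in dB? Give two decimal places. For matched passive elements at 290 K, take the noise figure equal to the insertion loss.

Convert to linear (a loss of L dB is a gain of −L dB): F_i = 10^(NF_i/10), G_i = 10^(G_i,dB/10)
  Stage 1: F_1 = 10^(3.68/10) = 2.333, G_1 = 10^(−3.68/10) = 0.4285
  Stage 2: F_2 = 10^(1.29/10) = 1.346, G_2 = 10^(13.2/10) = 20.89
  Stage 3: F_3 = 10^(7.87/10) = 6.124, G_3 = 10^(−7.87/10) = 0.1633
Friis cascade:
  F = 2.333 + (1.346 − 1)/0.4285 + (6.124 − 1)/8.954 = 3.713
NF = 10 log₁₀(3.713) = 5.70 dB

5.70 dB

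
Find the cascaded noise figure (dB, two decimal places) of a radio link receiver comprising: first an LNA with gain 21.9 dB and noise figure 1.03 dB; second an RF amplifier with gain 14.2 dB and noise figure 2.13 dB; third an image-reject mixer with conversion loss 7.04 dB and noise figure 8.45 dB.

Convert to linear (a loss of L dB is a gain of −L dB): F_i = 10^(NF_i/10), G_i = 10^(G_i,dB/10)
  Stage 1: F_1 = 10^(1.03/10) = 1.268, G_1 = 10^(21.9/10) = 154.9
  Stage 2: F_2 = 10^(2.13/10) = 1.633, G_2 = 10^(14.2/10) = 26.30
  Stage 3: F_3 = 10^(8.45/10) = 6.998, G_3 = 10^(−7.04/10) = 0.1977
Friis cascade:
  F = 1.268 + (1.633 − 1)/154.9 + (6.998 − 1)/4074 = 1.273
NF = 10 log₁₀(1.273) = 1.05 dB

1.05 dB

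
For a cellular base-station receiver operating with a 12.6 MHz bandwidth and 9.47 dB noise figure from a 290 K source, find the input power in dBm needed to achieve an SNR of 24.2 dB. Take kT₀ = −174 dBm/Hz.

−69.3 dBm

Sensitivity = −174 + 10 log₁₀(B) + NF + SNR_min
= −174 + 71 + 9.47 + 24.2
= −69.33 dBm → −69.3 dBm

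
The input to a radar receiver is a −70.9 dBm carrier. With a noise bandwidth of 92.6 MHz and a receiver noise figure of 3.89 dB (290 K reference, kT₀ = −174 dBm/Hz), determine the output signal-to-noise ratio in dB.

Noise floor: N = −174 + 10 log₁₀(B) + NF
10 log₁₀(9.26×10⁷) = 79.67 dB
N = −174 + 79.67 + 3.89 = −90.44 dBm
SNR = P_sig − N = −70.9 − (−90.44) = 19.54 dB → 19.5 dB

19.5 dB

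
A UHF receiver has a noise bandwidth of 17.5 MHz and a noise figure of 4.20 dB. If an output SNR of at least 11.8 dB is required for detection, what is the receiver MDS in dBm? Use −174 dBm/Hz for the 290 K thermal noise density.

−85.6 dBm

Sensitivity = −174 + 10 log₁₀(B) + NF + SNR_min
= −174 + 72.43 + 4.20 + 11.8
= −85.57 dBm → −85.6 dBm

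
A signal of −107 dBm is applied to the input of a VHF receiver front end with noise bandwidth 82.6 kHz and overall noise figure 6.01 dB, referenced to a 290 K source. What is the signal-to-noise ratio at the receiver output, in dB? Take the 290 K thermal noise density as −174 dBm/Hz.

11.8 dB

Noise floor: N = −174 + 10 log₁₀(B) + NF
10 log₁₀(8.26×10⁴) = 49.17 dB
N = −174 + 49.17 + 6.01 = −118.82 dBm
SNR = P_sig − N = −107 − (−118.82) = 11.82 dB → 11.8 dB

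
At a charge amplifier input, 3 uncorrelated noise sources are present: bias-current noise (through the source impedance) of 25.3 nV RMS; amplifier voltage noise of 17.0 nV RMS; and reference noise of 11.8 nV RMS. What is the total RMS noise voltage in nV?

Uncorrelated sources add in power (mean-square): V_tot = √(ΣV_i²)
V_tot = √[(2.53×10⁻⁸)² + (1.70×10⁻⁸)² + (1.18×10⁻⁸)²] = 3.27×10⁻⁸ V = 32.7 nV

32.7 nV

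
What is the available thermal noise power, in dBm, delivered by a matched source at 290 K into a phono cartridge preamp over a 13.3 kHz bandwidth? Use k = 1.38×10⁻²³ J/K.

−132.7 dBm

P_n = kTB = 1.38×10⁻²³ × 290 × 1.33×10⁴ = 5.32×10⁻¹⁷ W
In dBm: 10 log₁₀(5.32×10⁻¹⁷ / 10⁻³) = −132.7 dBm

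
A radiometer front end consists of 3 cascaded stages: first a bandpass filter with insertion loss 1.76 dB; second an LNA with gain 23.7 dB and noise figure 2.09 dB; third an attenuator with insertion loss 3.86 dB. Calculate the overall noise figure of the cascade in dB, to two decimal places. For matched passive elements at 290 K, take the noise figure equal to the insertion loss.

Convert to linear (a loss of L dB is a gain of −L dB): F_i = 10^(NF_i/10), G_i = 10^(G_i,dB/10)
  Stage 1: F_1 = 10^(1.76/10) = 1.500, G_1 = 10^(−1.76/10) = 0.6668
  Stage 2: F_2 = 10^(2.09/10) = 1.618, G_2 = 10^(23.7/10) = 234.4
  Stage 3: F_3 = 10^(3.86/10) = 2.432, G_3 = 10^(−3.86/10) = 0.4111
Friis cascade:
  F = 1.500 + (1.618 − 1)/0.6668 + (2.432 − 1)/156.3 = 2.436
NF = 10 log₁₀(2.436) = 3.87 dB

3.87 dB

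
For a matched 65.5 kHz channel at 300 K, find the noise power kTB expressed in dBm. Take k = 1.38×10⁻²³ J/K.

−125.7 dBm

P_n = kTB = 1.38×10⁻²³ × 300 × 6.55×10⁴ = 2.71×10⁻¹⁶ W
In dBm: 10 log₁₀(2.71×10⁻¹⁶ / 10⁻³) = −125.7 dBm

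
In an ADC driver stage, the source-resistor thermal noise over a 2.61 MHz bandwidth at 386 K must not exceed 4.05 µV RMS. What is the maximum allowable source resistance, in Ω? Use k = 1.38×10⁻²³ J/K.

Johnson–Nyquist: V_n = √(4kTRB) ⇒ R = V_n² / (4kTB)
4kTB = 4 × 1.38×10⁻²³ × 386 × 2.61×10⁶ = 5.56×10⁻¹⁴
R = (4.05×10⁻⁶)² / 5.56×10⁻¹⁴ = 2.95×10² Ω = 295 Ω

295 Ω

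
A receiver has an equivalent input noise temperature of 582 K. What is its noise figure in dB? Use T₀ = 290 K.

F = 1 + T_e/T₀ = 1 + 582/290 = 3.0069
NF = 10 log₁₀(3.0069) = 4.78 dB

4.78 dB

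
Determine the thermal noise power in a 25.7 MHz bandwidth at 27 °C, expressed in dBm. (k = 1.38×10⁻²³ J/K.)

−99.7 dBm

T = 27 °C + 273.15 = 300.15 K
P_n = kTB = 1.38×10⁻²³ × 300.15 × 2.57×10⁷ = 1.06×10⁻¹³ W
In dBm: 10 log₁₀(1.06×10⁻¹³ / 10⁻³) = −99.7 dBm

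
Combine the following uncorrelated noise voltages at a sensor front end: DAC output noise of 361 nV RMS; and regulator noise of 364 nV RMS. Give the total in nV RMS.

Uncorrelated sources add in power (mean-square): V_tot = √(ΣV_i²)
V_tot = √[(3.61×10⁻⁷)² + (3.64×10⁻⁷)²] = 5.13×10⁻⁷ V = 513 nV

513 nV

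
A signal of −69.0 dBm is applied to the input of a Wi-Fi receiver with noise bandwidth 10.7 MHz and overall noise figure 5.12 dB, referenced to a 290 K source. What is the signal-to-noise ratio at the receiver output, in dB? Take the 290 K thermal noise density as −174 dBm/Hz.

29.6 dB

Noise floor: N = −174 + 10 log₁₀(B) + NF
10 log₁₀(1.07×10⁷) = 70.29 dB
N = −174 + 70.29 + 5.12 = −98.59 dBm
SNR = P_sig − N = −69.0 − (−98.59) = 29.59 dB → 29.6 dB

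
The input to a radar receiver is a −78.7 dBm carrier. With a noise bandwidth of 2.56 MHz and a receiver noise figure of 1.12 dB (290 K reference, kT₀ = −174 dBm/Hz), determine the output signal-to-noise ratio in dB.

Noise floor: N = −174 + 10 log₁₀(B) + NF
10 log₁₀(2.56×10⁶) = 64.08 dB
N = −174 + 64.08 + 1.12 = −108.80 dBm
SNR = P_sig − N = −78.7 − (−108.80) = 30.10 dB → 30.1 dB

30.1 dB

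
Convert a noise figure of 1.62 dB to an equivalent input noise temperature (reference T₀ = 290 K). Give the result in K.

F = 10^(1.62/10) = 1.45211
T_e = (F − 1)·T₀ = (1.45211 − 1) × 290 = 131 K

131 K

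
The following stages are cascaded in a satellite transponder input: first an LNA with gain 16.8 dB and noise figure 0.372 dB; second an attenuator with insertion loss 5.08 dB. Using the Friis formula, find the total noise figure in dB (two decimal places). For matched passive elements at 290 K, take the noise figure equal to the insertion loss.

0.55 dB

Convert to linear (a loss of L dB is a gain of −L dB): F_i = 10^(NF_i/10), G_i = 10^(G_i,dB/10)
  Stage 1: F_1 = 10^(0.372/10) = 1.089, G_1 = 10^(16.8/10) = 47.86
  Stage 2: F_2 = 10^(5.08/10) = 3.221, G_2 = 10^(−5.08/10) = 0.3105
Friis cascade:
  F = 1.089 + (3.221 − 1)/47.86 = 1.136
NF = 10 log₁₀(1.136) = 0.55 dB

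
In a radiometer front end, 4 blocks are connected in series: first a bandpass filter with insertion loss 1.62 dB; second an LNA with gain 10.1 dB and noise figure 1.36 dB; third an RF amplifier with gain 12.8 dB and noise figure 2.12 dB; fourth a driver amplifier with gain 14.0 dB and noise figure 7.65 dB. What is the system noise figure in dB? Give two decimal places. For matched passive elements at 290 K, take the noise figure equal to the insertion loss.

Convert to linear (a loss of L dB is a gain of −L dB): F_i = 10^(NF_i/10), G_i = 10^(G_i,dB/10)
  Stage 1: F_1 = 10^(1.62/10) = 1.452, G_1 = 10^(−1.62/10) = 0.6887
  Stage 2: F_2 = 10^(1.36/10) = 1.368, G_2 = 10^(10.1/10) = 10.23
  Stage 3: F_3 = 10^(2.12/10) = 1.629, G_3 = 10^(12.8/10) = 19.05
  Stage 4: F_4 = 10^(7.65/10) = 5.821, G_4 = 10^(14.0/10) = 25.12
Friis cascade:
  F = 1.452 + (1.368 − 1)/0.6887 + (1.629 − 1)/7.047 + (5.821 − 1)/134.3 = 2.111
NF = 10 log₁₀(2.111) = 3.25 dB

3.25 dB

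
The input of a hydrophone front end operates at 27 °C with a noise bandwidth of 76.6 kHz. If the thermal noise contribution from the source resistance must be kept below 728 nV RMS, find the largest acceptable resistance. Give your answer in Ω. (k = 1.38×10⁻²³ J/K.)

T = 27 °C + 273.15 = 300.15 K
Johnson–Nyquist: V_n = √(4kTRB) ⇒ R = V_n² / (4kTB)
4kTB = 4 × 1.38×10⁻²³ × 300.15 × 7.66×10⁴ = 1.27×10⁻¹⁵
R = (7.28×10⁻⁷)² / 1.27×10⁻¹⁵ = 4.18×10² Ω = 418 Ω

418 Ω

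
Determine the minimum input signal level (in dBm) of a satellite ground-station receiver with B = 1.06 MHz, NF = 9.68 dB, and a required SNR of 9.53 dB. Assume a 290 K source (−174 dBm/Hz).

−94.5 dBm

Sensitivity = −174 + 10 log₁₀(B) + NF + SNR_min
= −174 + 60.25 + 9.68 + 9.53
= −94.54 dBm → −94.5 dBm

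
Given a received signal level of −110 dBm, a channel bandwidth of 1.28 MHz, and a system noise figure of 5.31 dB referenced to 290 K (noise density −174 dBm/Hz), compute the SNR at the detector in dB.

−2.4 dB

Noise floor: N = −174 + 10 log₁₀(B) + NF
10 log₁₀(1.28×10⁶) = 61.07 dB
N = −174 + 61.07 + 5.31 = −107.62 dBm
SNR = P_sig − N = −110 − (−107.62) = −2.38 dB → −2.4 dB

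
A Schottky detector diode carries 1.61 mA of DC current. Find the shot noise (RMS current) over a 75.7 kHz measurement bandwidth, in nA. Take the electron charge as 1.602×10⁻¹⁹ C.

I_n = √(2qI·B)
2qI·B = 2 × 1.602×10⁻¹⁹ × 1.61×10⁻³ × 7.57×10⁴ = 3.90×10⁻¹⁷ A²
I_n = √(3.90×10⁻¹⁷) = 6.25×10⁻⁹ A = 6.25 nA

6.25 nA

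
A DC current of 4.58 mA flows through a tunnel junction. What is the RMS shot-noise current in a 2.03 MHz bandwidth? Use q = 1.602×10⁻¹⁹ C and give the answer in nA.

54.6 nA

I_n = √(2qI·B)
2qI·B = 2 × 1.602×10⁻¹⁹ × 4.58×10⁻³ × 2.03×10⁶ = 2.98×10⁻¹⁵ A²
I_n = √(2.98×10⁻¹⁵) = 5.46×10⁻⁸ A = 54.6 nA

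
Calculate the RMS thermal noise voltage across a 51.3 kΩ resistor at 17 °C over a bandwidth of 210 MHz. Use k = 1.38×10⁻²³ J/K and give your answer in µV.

415 µV

T = 17 °C + 273.15 = 290.15 K
V_n = √(4kTRB)
4kTRB = 4 × 1.38×10⁻²³ × 290.15 × 5.13×10⁴ × 2.10×10⁸ = 1.73×10⁻⁷ V²
V_n = √(1.73×10⁻⁷) = 4.15×10⁻⁴ V = 415 µV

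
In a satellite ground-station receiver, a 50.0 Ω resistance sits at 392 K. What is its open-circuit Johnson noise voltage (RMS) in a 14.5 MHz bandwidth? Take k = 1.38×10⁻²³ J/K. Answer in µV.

V_n = √(4kTRB)
4kTRB = 4 × 1.38×10⁻²³ × 392 × 5.00×10¹ × 1.45×10⁷ = 1.57×10⁻¹¹ V²
V_n = √(1.57×10⁻¹¹) = 3.96×10⁻⁶ V = 3.96 µV

3.96 µV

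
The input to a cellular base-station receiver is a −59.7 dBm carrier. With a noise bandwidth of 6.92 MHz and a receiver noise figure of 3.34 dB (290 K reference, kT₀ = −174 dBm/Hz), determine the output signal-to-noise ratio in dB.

Noise floor: N = −174 + 10 log₁₀(B) + NF
10 log₁₀(6.92×10⁶) = 68.4 dB
N = −174 + 68.4 + 3.34 = −102.26 dBm
SNR = P_sig − N = −59.7 − (−102.26) = 42.56 dB → 42.6 dB

42.6 dB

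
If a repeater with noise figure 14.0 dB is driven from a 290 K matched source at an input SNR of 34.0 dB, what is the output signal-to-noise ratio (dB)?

20.0 dB

By definition F = SNR_in/SNR_out, so in dB: SNR_out = SNR_in − NF
SNR_out = 34.0 − 14.0 = 20.0 dB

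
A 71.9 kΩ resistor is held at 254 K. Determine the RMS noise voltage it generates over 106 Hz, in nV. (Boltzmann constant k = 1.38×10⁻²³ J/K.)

327 nV

V_n = √(4kTRB)
4kTRB = 4 × 1.38×10⁻²³ × 254 × 7.19×10⁴ × 1.06×10² = 1.07×10⁻¹³ V²
V_n = √(1.07×10⁻¹³) = 3.27×10⁻⁷ V = 327 nV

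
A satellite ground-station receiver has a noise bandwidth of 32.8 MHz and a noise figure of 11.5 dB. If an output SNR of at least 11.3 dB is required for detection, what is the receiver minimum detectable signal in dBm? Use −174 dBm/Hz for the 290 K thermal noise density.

Sensitivity = −174 + 10 log₁₀(B) + NF + SNR_min
= −174 + 75.16 + 11.5 + 11.3
= −76.04 dBm → −76.0 dBm

−76.0 dBm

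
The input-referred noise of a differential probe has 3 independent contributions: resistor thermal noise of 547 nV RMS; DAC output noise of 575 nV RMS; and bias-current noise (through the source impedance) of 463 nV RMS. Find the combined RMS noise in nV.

Uncorrelated sources add in power (mean-square): V_tot = √(ΣV_i²)
V_tot = √[(5.47×10⁻⁷)² + (5.75×10⁻⁷)² + (4.63×10⁻⁷)²] = 9.19×10⁻⁷ V = 919 nV

919 nV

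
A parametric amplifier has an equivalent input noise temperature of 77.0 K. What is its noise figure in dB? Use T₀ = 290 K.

F = 1 + T_e/T₀ = 1 + 77.0/290 = 1.26552
NF = 10 log₁₀(1.26552) = 1.02 dB

1.02 dB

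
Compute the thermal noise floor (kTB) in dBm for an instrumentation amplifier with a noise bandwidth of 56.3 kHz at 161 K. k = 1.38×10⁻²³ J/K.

P_n = kTB = 1.38×10⁻²³ × 161 × 5.63×10⁴ = 1.25×10⁻¹⁶ W
In dBm: 10 log₁₀(1.25×10⁻¹⁶ / 10⁻³) = −129.0 dBm

−129.0 dBm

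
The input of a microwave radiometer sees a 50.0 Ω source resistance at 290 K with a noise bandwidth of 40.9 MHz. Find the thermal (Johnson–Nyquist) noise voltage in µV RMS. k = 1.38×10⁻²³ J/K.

5.72 µV

V_n = √(4kTRB)
4kTRB = 4 × 1.38×10⁻²³ × 290 × 5.00×10¹ × 4.09×10⁷ = 3.27×10⁻¹¹ V²
V_n = √(3.27×10⁻¹¹) = 5.72×10⁻⁶ V = 5.72 µV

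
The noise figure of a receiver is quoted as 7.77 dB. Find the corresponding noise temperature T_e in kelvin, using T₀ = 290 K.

F = 10^(7.77/10) = 5.98412
T_e = (F − 1)·T₀ = (5.98412 − 1) × 290 = 1445 K

1445 K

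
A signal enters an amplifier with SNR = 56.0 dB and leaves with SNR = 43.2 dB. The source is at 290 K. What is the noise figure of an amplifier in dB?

12.8 dB

NF (dB) = SNR_in(dB) − SNR_out(dB) when the source is at T₀
NF = 56.0 − 43.2 = 12.8 dB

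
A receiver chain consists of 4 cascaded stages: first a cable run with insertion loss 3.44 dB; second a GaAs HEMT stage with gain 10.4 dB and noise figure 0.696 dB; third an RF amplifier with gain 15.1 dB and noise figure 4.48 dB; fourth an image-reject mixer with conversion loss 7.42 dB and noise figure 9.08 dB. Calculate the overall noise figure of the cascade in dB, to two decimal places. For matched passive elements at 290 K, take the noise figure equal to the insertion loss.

Convert to linear (a loss of L dB is a gain of −L dB): F_i = 10^(NF_i/10), G_i = 10^(G_i,dB/10)
  Stage 1: F_1 = 10^(3.44/10) = 2.208, G_1 = 10^(−3.44/10) = 0.4529
  Stage 2: F_2 = 10^(0.696/10) = 1.174, G_2 = 10^(10.4/10) = 10.96
  Stage 3: F_3 = 10^(4.48/10) = 2.805, G_3 = 10^(15.1/10) = 32.36
  Stage 4: F_4 = 10^(9.08/10) = 8.091, G_4 = 10^(−7.42/10) = 0.1811
Friis cascade:
  F = 2.208 + (1.174 − 1)/0.4529 + (2.805 − 1)/4.966 + (8.091 − 1)/160.7 = 2.999
NF = 10 log₁₀(2.999) = 4.77 dB

4.77 dB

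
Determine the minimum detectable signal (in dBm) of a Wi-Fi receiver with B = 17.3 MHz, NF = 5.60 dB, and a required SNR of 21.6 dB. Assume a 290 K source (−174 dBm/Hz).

−74.4 dBm

Sensitivity = −174 + 10 log₁₀(B) + NF + SNR_min
= −174 + 72.38 + 5.60 + 21.6
= −74.42 dBm → −74.4 dBm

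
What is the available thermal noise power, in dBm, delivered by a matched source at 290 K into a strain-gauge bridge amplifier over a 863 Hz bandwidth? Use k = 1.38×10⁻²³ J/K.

P_n = kTB = 1.38×10⁻²³ × 290 × 8.63×10² = 3.45×10⁻¹⁸ W
In dBm: 10 log₁₀(3.45×10⁻¹⁸ / 10⁻³) = −144.6 dBm

−144.6 dBm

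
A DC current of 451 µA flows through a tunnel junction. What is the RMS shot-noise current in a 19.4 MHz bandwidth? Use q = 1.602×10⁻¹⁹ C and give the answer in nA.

52.9 nA

I_n = √(2qI·B)
2qI·B = 2 × 1.602×10⁻¹⁹ × 4.51×10⁻⁴ × 1.94×10⁷ = 2.80×10⁻¹⁵ A²
I_n = √(2.80×10⁻¹⁵) = 5.29×10⁻⁸ A = 52.9 nA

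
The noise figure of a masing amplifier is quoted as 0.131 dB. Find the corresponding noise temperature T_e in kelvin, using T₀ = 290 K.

F = 10^(0.131/10) = 1.03062
T_e = (F − 1)·T₀ = (1.03062 − 1) × 290 = 8.88 K

8.88 K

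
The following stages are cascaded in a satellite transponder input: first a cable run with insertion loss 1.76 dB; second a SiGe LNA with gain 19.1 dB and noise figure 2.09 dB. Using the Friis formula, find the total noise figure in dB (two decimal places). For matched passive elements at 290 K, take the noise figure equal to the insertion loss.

Convert to linear (a loss of L dB is a gain of −L dB): F_i = 10^(NF_i/10), G_i = 10^(G_i,dB/10)
  Stage 1: F_1 = 10^(1.76/10) = 1.500, G_1 = 10^(−1.76/10) = 0.6668
  Stage 2: F_2 = 10^(2.09/10) = 1.618, G_2 = 10^(19.1/10) = 81.28
Friis cascade:
  F = 1.500 + (1.618 − 1)/0.6668 = 2.427
NF = 10 log₁₀(2.427) = 3.85 dB

3.85 dB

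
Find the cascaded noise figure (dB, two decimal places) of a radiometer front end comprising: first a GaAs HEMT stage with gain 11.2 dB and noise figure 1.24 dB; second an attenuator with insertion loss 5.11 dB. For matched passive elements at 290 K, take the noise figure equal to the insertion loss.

1.76 dB

Convert to linear (a loss of L dB is a gain of −L dB): F_i = 10^(NF_i/10), G_i = 10^(G_i,dB/10)
  Stage 1: F_1 = 10^(1.24/10) = 1.330, G_1 = 10^(11.2/10) = 13.18
  Stage 2: F_2 = 10^(5.11/10) = 3.243, G_2 = 10^(−5.11/10) = 0.3083
Friis cascade:
  F = 1.330 + (3.243 − 1)/13.18 = 1.501
NF = 10 log₁₀(1.501) = 1.76 dB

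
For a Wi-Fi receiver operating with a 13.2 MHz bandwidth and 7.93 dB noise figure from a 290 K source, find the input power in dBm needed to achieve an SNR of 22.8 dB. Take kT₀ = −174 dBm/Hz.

Sensitivity = −174 + 10 log₁₀(B) + NF + SNR_min
= −174 + 71.21 + 7.93 + 22.8
= −72.06 dBm → −72.1 dBm

−72.1 dBm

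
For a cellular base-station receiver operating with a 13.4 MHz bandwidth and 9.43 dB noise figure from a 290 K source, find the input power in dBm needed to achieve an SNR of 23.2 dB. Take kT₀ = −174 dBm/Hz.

−70.1 dBm

Sensitivity = −174 + 10 log₁₀(B) + NF + SNR_min
= −174 + 71.27 + 9.43 + 23.2
= −70.10 dBm → −70.1 dBm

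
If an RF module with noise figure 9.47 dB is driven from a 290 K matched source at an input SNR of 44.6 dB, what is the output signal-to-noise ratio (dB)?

By definition F = SNR_in/SNR_out, so in dB: SNR_out = SNR_in − NF
SNR_out = 44.6 − 9.47 = 35.13 dB

35.13 dB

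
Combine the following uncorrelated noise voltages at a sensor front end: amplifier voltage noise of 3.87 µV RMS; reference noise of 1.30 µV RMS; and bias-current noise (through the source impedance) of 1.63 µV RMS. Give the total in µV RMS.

Uncorrelated sources add in power (mean-square): V_tot = √(ΣV_i²)
V_tot = √[(3.87×10⁻⁶)² + (1.30×10⁻⁶)² + (1.63×10⁻⁶)²] = 4.40×10⁻⁶ V = 4.40 µV

4.40 µV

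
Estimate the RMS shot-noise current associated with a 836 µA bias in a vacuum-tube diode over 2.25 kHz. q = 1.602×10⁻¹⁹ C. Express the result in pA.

I_n = √(2qI·B)
2qI·B = 2 × 1.602×10⁻¹⁹ × 8.36×10⁻⁴ × 2.25×10³ = 6.03×10⁻¹⁹ A²
I_n = √(6.03×10⁻¹⁹) = 7.76×10⁻¹⁰ A = 776 pA

776 pA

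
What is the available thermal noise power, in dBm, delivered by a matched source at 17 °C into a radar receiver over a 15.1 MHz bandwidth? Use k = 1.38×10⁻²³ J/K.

−102.2 dBm

T = 17 °C + 273.15 = 290.15 K
P_n = kTB = 1.38×10⁻²³ × 290.15 × 1.51×10⁷ = 6.05×10⁻¹⁴ W
In dBm: 10 log₁₀(6.05×10⁻¹⁴ / 10⁻³) = −102.2 dBm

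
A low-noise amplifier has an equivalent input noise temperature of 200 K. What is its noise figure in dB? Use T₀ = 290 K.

F = 1 + T_e/T₀ = 1 + 200/290 = 1.68966
NF = 10 log₁₀(1.68966) = 2.28 dB

2.28 dB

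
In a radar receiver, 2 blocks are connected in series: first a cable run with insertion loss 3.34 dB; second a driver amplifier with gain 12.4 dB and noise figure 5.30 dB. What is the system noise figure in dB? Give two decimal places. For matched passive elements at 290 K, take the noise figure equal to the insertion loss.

8.64 dB

Convert to linear (a loss of L dB is a gain of −L dB): F_i = 10^(NF_i/10), G_i = 10^(G_i,dB/10)
  Stage 1: F_1 = 10^(3.34/10) = 2.158, G_1 = 10^(−3.34/10) = 0.4634
  Stage 2: F_2 = 10^(5.30/10) = 3.388, G_2 = 10^(12.4/10) = 17.38
Friis cascade:
  F = 2.158 + (3.388 − 1)/0.4634 = 7.311
NF = 10 log₁₀(7.311) = 8.64 dB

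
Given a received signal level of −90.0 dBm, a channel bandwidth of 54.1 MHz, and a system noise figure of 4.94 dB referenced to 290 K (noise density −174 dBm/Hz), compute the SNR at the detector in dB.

Noise floor: N = −174 + 10 log₁₀(B) + NF
10 log₁₀(5.41×10⁷) = 77.33 dB
N = −174 + 77.33 + 4.94 = −91.73 dBm
SNR = P_sig − N = −90.0 − (−91.73) = 1.73 dB → 1.7 dB

1.7 dB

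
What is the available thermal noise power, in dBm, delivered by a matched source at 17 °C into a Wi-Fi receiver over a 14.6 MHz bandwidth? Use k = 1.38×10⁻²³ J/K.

−102.3 dBm

T = 17 °C + 273.15 = 290.15 K
P_n = kTB = 1.38×10⁻²³ × 290.15 × 1.46×10⁷ = 5.85×10⁻¹⁴ W
In dBm: 10 log₁₀(5.85×10⁻¹⁴ / 10⁻³) = −102.3 dBm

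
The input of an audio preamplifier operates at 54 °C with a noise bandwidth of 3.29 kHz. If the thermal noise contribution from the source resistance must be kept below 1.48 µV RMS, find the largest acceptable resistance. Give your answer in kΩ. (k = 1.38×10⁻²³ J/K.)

T = 54 °C + 273.15 = 327.15 K
Johnson–Nyquist: V_n = √(4kTRB) ⇒ R = V_n² / (4kTB)
4kTB = 4 × 1.38×10⁻²³ × 327.15 × 3.29×10³ = 5.94×10⁻¹⁷
R = (1.48×10⁻⁶)² / 5.94×10⁻¹⁷ = 3.69×10⁴ Ω = 36.9 kΩ

36.9 kΩ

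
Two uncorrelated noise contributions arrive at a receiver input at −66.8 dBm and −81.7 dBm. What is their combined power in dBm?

Convert to linear, add, convert back:
P₁ = 2.09×10⁻¹⁰ W, P₂ = 6.76×10⁻¹² W
P_tot = 2.16×10⁻¹⁰ W → 10 log₁₀(P_tot / 10⁻³) = −66.7 dBm

−66.7 dBm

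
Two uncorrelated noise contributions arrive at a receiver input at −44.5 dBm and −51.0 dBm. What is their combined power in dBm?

−43.6 dBm

Convert to linear, add, convert back:
P₁ = 3.55×10⁻⁸ W, P₂ = 7.94×10⁻⁹ W
P_tot = 4.34×10⁻⁸ W → 10 log₁₀(P_tot / 10⁻³) = −43.6 dBm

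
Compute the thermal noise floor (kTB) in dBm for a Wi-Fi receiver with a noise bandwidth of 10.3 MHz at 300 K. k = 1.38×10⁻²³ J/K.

−103.7 dBm

P_n = kTB = 1.38×10⁻²³ × 300 × 1.03×10⁷ = 4.26×10⁻¹⁴ W
In dBm: 10 log₁₀(4.26×10⁻¹⁴ / 10⁻³) = −103.7 dBm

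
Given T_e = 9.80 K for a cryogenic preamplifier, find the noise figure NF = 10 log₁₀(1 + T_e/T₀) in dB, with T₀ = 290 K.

0.144 dB

F = 1 + T_e/T₀ = 1 + 9.80/290 = 1.03379
NF = 10 log₁₀(1.03379) = 0.144 dB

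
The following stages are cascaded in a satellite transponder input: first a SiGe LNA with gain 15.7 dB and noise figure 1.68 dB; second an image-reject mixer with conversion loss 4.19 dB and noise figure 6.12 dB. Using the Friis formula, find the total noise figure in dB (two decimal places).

1.92 dB

Convert to linear (a loss of L dB is a gain of −L dB): F_i = 10^(NF_i/10), G_i = 10^(G_i,dB/10)
  Stage 1: F_1 = 10^(1.68/10) = 1.472, G_1 = 10^(15.7/10) = 37.15
  Stage 2: F_2 = 10^(6.12/10) = 4.093, G_2 = 10^(−4.19/10) = 0.3811
Friis cascade:
  F = 1.472 + (4.093 − 1)/37.15 = 1.556
NF = 10 log₁₀(1.556) = 1.92 dB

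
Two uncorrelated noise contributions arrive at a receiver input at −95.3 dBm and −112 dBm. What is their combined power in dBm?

−95.2 dBm

Convert to linear, add, convert back:
P₁ = 2.95×10⁻¹³ W, P₂ = 6.31×10⁻¹⁵ W
P_tot = 3.01×10⁻¹³ W → 10 log₁₀(P_tot / 10⁻³) = −95.2 dBm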